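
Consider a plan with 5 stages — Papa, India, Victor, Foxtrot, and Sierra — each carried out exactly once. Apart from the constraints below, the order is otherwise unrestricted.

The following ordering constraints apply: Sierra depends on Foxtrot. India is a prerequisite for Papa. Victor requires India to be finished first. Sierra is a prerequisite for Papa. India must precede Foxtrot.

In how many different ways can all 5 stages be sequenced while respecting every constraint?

Only India has no prerequisites, so it must go first.
Enumerating by repeatedly choosing an available stage (one whose prerequisites are all placed) gives 4 distinct complete orderings.

4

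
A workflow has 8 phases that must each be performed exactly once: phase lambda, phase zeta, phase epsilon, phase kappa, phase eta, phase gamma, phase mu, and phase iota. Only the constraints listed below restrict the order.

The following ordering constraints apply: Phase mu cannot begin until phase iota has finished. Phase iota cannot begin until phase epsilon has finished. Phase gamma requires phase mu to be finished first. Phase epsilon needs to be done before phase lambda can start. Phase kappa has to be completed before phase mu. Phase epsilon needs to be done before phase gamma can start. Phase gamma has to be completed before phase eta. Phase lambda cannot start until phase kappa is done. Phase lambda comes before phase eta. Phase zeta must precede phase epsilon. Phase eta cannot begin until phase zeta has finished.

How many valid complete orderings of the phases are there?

15

The phases with no prerequisites are phase zeta, phase kappa; any of them can be placed first.
Counting all ways to extend the partial order to a total order gives 15.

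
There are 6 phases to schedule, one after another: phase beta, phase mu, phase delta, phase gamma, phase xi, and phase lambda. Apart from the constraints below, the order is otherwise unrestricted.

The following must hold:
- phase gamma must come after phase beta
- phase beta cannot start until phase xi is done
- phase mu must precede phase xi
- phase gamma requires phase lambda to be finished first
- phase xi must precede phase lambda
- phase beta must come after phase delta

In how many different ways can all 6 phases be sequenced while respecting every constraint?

7

The phases with no prerequisites are phase mu, phase delta; any of them can be placed first.
Counting all ways to extend the partial order to a total order gives 7.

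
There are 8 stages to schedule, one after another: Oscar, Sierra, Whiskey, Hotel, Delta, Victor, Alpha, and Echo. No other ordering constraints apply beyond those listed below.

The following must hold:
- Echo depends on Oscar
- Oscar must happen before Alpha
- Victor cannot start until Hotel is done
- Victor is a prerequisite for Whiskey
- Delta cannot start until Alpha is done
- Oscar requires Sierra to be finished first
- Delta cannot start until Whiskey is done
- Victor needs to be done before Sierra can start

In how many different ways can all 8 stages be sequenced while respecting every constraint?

14

Only Hotel has no prerequisites, so it must go first.
Counting all ways to extend the partial order to a total order gives 14.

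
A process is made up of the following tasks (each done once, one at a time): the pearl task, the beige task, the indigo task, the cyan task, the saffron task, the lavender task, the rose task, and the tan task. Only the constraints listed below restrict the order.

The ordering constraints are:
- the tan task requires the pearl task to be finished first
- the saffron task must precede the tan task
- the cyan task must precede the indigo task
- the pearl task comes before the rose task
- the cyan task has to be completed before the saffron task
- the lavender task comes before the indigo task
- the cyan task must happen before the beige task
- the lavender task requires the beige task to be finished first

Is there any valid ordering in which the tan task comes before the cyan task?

There is a dependency chain the cyan task → the saffron task → the tan task, so the tan task always comes after the cyan task.
So no valid ordering can have the tan task before the cyan task.

No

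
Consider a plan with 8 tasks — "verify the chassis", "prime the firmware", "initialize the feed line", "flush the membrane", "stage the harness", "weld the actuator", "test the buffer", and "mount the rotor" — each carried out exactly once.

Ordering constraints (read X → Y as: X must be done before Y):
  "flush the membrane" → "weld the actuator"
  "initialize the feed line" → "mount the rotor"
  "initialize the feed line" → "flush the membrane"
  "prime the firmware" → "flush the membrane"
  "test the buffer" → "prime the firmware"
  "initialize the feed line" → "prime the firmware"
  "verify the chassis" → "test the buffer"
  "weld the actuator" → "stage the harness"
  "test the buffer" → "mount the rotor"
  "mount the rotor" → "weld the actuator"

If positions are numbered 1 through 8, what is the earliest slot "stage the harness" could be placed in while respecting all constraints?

Working backwards through the constraints from "stage the harness", its full set of required predecessors is "verify the chassis", "prime the firmware", "initialize the feed line", "flush the membrane", "weld the actuator", "test the buffer", "mount the rotor" — 7 of them.
So at minimum 7 tasks come before "stage the harness", putting "stage the harness" no earlier than position 8. That position is achievable by scheduling exactly those predecessors first.

8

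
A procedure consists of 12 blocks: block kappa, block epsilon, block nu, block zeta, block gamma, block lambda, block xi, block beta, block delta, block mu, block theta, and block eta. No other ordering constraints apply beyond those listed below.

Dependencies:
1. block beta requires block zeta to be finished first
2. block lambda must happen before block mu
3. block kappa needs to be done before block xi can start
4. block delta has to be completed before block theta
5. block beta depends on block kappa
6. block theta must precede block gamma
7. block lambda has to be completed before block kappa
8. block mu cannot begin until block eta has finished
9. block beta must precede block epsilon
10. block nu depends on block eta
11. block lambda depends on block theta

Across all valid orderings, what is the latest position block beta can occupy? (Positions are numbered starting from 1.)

The only block forced after block beta (directly or by a chain) is block epsilon.
With 1 mandatory successor out of 12 blocks total, the latest slot for block beta is 12−1 = 11, and it's reachable by doing all non-successors before block beta.

11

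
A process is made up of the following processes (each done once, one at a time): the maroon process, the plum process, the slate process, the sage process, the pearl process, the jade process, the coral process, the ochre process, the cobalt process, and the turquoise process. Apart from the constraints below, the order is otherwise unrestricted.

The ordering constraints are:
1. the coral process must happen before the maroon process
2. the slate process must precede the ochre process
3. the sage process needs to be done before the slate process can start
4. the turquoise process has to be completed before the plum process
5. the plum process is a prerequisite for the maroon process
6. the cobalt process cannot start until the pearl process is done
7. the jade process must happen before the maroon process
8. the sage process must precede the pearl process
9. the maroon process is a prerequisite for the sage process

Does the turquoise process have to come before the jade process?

No

No chain of constraints connects the turquoise process to the jade process in either direction.
There exist valid orderings with the jade process before the turquoise process, so the turquoise process is not required to come first.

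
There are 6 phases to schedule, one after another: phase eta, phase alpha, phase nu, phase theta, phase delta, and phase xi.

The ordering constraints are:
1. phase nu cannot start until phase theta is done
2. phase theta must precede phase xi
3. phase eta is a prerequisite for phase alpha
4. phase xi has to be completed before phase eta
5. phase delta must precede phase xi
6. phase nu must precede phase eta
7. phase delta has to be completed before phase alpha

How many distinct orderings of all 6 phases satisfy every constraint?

2 phases have no prerequisites (phase theta, phase delta), so any of them could come first.
Enumerating by repeatedly choosing an available phase (one whose prerequisites are all placed) gives 5 distinct complete orderings.

5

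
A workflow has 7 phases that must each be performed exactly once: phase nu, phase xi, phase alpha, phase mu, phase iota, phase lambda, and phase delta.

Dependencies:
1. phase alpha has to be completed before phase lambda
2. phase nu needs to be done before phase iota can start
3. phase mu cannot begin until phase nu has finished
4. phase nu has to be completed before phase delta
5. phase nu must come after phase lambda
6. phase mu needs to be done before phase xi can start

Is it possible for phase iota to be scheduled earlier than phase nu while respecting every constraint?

The constraints give a chain phase nu → phase iota, which forces phase nu before phase iota.
Hence phase iota can never be scheduled before phase nu.

No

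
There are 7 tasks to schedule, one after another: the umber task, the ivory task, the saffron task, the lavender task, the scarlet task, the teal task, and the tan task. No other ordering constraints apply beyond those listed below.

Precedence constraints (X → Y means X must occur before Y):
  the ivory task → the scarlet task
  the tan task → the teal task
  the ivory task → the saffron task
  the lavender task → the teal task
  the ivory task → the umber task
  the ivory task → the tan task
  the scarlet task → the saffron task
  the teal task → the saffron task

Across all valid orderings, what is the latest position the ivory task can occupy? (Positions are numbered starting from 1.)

2

Every task that must follow the ivory task has to come after it. Tracing all chains starting from the ivory task, those tasks are: the umber task, the saffron task, the scarlet task, the teal task, the tan task — 5 in total.
So at least 5 tasks follow the ivory task, putting the ivory task no later than position 2. That position is achievable by scheduling everything else first.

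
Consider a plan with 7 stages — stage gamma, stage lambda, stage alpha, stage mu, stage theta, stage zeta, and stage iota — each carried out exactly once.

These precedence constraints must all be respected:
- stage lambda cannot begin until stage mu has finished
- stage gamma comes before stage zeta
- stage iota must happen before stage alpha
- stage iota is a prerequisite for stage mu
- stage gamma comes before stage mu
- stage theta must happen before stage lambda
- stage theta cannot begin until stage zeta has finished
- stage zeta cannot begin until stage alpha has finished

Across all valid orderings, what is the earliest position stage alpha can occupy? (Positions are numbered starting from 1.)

The only stage forced before stage alpha (directly or transitively) is stage iota.
With 1 mandatory predecessor, the earliest stage alpha can sit is position 1+1 = 2, and placing just that one first achieves it.

2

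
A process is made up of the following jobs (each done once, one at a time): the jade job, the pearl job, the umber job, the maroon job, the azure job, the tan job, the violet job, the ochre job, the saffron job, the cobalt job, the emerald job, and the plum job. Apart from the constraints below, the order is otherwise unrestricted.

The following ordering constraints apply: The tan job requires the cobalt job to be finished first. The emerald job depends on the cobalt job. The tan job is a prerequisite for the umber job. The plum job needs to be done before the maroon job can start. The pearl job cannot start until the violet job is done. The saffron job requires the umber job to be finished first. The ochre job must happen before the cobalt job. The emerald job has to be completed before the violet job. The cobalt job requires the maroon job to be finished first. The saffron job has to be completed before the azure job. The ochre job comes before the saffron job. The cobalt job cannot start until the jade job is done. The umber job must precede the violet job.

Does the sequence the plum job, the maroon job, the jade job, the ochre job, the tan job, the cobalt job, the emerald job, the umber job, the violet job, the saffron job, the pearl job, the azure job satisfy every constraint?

In the proposed order, the tan job appears before the cobalt job.
That contradicts the constraint that the cobalt job must precede the tan job.

No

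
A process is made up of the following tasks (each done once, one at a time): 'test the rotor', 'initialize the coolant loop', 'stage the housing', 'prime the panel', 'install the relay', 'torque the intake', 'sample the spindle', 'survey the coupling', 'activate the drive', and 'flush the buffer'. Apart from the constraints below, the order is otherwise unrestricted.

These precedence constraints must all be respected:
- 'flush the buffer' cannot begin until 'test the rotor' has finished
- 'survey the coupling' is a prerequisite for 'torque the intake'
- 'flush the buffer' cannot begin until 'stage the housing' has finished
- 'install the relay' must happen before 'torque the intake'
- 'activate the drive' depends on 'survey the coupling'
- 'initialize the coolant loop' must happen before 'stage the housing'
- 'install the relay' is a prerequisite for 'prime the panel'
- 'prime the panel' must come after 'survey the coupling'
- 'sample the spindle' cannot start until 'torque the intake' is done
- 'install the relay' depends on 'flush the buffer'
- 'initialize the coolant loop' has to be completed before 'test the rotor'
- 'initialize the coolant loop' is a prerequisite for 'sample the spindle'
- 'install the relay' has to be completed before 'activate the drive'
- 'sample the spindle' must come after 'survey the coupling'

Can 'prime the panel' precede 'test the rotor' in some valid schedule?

There is a dependency chain 'test the rotor' → 'flush the buffer' → 'install the relay' → 'prime the panel', so 'prime the panel' always comes after 'test the rotor'.
Hence 'prime the panel' can never be scheduled before 'test the rotor'.

No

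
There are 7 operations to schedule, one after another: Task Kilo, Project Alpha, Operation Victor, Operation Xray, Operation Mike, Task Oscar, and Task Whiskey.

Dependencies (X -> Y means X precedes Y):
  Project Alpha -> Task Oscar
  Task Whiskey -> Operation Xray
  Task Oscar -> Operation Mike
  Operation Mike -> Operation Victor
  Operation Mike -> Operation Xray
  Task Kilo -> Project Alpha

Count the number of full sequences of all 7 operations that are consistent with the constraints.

11

2 operations have no prerequisites (Task Kilo, Task Whiskey), so any of them could come first.
Counting all ways to extend the partial order to a total order gives 11.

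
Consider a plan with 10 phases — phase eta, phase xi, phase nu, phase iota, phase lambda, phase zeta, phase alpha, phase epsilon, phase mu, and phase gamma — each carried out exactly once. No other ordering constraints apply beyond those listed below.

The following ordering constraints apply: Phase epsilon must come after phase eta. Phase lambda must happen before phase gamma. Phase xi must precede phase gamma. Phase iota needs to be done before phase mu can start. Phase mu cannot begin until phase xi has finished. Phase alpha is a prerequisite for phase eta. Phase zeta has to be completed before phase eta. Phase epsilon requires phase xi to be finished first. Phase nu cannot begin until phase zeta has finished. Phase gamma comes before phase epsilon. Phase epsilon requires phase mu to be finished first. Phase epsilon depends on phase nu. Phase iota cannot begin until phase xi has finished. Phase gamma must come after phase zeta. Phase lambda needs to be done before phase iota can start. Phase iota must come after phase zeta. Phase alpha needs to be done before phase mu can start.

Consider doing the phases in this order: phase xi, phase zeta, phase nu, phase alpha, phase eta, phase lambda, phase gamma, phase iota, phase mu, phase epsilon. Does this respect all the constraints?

Yes

Every stated constraint is respected: phase xi sits at position 1, ahead of phase epsilon at position 10, and each of the other listed pairs likewise has the predecessor earlier in the sequence.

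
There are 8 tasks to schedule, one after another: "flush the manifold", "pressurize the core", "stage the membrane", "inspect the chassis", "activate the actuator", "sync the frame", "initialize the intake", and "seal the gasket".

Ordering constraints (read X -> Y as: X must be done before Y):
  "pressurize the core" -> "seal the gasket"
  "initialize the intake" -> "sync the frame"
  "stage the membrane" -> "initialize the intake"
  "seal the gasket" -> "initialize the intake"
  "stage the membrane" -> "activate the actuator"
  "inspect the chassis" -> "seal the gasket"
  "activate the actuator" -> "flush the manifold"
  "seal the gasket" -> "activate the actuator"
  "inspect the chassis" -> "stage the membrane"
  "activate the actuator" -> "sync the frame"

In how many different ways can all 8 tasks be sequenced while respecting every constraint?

25

2 tasks have no prerequisites ("pressurize the core", "inspect the chassis"), so any of them could come first.
Counting all ways to extend the partial order to a total order gives 25.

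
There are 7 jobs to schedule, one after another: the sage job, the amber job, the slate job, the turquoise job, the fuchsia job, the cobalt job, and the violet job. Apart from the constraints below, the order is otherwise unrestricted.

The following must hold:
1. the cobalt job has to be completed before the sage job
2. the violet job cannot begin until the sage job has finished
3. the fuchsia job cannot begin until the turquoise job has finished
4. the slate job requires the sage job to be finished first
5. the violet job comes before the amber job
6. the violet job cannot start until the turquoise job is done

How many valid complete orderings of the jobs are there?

2 jobs have no prerequisites (the turquoise job, the cobalt job), so any of them could come first.
Enumerating by repeatedly choosing an available job (one whose prerequisites are all placed) gives 48 distinct complete orderings.

48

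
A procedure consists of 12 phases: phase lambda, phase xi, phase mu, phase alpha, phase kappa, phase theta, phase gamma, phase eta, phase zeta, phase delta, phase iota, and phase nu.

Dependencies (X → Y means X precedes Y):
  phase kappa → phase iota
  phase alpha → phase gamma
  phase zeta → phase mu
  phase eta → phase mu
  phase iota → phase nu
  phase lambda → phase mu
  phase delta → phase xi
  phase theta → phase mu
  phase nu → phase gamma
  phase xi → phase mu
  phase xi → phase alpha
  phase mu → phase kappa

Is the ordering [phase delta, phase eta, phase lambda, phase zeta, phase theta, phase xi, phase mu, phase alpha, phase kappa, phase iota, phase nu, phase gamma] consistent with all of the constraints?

Every stated constraint is respected: phase delta sits at position 1, ahead of phase xi at position 6, and each of the other listed pairs likewise has the predecessor earlier in the sequence.

Yes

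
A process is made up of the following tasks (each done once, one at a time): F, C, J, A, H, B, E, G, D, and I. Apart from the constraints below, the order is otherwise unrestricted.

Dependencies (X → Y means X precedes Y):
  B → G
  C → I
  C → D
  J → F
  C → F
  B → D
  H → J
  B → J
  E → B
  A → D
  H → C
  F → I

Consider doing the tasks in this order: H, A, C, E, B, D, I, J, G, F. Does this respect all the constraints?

In the proposed order, I appears before F.
Since F is required before I, the ordering is invalid.

No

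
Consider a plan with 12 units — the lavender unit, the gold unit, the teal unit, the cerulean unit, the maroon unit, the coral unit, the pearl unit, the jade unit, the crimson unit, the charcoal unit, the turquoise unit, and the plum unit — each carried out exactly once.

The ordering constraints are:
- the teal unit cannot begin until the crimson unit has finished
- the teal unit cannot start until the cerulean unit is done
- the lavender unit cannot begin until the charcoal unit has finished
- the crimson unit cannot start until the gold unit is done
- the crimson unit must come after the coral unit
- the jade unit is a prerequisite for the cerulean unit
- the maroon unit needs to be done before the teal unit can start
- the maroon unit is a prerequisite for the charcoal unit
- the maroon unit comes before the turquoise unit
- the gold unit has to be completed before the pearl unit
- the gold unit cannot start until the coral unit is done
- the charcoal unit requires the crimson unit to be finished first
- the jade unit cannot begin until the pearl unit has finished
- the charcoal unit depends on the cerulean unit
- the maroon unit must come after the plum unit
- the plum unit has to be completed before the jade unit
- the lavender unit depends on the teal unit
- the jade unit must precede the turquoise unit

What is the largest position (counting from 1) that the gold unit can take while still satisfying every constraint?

Every unit that must follow the gold unit has to come after it. Tracing all chains starting from the gold unit, those units are: the lavender unit, the teal unit, the cerulean unit, the pearl unit, the jade unit, the crimson unit, the charcoal unit, the turquoise unit — 8 in total.
So at least 8 units follow the gold unit, putting the gold unit no later than position 4. That position is achievable by scheduling everything else first.

4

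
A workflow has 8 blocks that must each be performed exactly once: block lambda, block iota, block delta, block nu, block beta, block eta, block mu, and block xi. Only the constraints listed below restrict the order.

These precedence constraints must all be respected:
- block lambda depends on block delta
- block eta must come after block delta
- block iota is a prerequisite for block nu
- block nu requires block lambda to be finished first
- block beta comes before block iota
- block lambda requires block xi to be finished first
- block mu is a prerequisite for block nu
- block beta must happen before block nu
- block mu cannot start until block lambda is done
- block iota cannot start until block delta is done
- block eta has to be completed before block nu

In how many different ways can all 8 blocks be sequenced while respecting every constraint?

The blocks with no prerequisites are block delta, block beta, block xi; any of them can be placed first.
Counting all ways to extend the partial order to a total order gives 134.

134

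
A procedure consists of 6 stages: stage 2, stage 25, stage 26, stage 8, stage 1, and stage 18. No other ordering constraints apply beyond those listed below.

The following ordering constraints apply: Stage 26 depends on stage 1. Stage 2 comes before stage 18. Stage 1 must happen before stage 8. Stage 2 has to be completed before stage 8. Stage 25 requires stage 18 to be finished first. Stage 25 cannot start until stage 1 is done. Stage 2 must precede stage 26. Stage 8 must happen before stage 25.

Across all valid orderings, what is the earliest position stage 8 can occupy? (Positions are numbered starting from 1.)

3

The stages that are forced before stage 8, directly or transitively, are stage 2, stage 1. That's 2 stages.
So at minimum 2 stages come before stage 8, putting stage 8 no earlier than position 3. That position is achievable by scheduling exactly those predecessors first.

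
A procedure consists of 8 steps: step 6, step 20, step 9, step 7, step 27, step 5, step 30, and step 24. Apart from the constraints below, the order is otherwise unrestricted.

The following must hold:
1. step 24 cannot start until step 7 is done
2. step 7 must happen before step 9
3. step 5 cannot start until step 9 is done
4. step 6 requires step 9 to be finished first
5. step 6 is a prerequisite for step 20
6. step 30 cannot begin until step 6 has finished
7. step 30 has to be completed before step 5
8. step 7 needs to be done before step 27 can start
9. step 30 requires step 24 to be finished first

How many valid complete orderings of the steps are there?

Only step 7 has no prerequisites, so it must go first.
Enumerating by repeatedly choosing an available step (one whose prerequisites are all placed) gives 70 distinct complete orderings.

70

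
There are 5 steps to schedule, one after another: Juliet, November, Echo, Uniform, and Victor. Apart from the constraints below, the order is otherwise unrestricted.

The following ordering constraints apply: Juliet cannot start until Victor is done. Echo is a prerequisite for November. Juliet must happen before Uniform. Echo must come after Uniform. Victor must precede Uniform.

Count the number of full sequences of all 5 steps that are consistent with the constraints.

1

Victor is the only step with nothing required before it, so every ordering starts there.
Continuing from there, at each step only one step has all its prerequisites placed, so the ordering is fully determined — there is exactly 1.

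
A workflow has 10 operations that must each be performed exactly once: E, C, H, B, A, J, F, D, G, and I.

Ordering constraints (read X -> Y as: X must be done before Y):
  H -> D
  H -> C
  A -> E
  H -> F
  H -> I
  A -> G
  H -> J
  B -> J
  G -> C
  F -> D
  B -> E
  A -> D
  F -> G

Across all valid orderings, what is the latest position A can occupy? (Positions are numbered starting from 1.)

6

The operations that are forced after A, directly or by a chain of constraints, are E, C, D, G. That's 4 operations.
With 4 mandatory successors out of 10 operations total, the latest slot for A is 10−4 = 6, and it's reachable by doing all non-successors before A.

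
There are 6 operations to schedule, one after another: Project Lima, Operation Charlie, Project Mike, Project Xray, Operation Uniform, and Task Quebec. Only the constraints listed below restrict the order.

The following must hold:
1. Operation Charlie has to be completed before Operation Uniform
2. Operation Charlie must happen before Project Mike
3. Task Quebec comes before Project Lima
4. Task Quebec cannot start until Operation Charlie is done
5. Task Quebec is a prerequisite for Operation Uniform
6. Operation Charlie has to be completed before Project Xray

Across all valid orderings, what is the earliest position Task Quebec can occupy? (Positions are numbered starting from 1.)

2

Working backwards through the constraints from Task Quebec, its only required predecessor is Operation Charlie.
With 1 mandatory predecessor, the earliest Task Quebec can sit is position 1+1 = 2, and placing just that one first achieves it.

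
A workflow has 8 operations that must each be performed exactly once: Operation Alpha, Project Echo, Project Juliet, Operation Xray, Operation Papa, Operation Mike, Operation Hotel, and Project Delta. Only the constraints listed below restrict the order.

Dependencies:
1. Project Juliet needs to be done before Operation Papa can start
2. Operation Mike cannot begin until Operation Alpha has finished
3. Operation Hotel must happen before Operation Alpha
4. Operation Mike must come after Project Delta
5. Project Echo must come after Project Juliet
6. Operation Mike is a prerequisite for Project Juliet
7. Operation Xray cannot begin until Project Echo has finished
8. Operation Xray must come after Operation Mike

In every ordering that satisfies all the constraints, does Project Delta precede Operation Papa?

Chaining the stated constraints: Project Delta → Operation Mike → Project Juliet → Operation Papa.
So Project Delta must precede Operation Papa in any valid ordering.

Yes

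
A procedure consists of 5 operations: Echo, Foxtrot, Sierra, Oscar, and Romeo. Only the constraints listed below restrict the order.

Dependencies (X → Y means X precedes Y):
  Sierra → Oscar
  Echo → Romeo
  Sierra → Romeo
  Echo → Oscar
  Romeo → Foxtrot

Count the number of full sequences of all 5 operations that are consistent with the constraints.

6

2 operations have no prerequisites (Echo, Sierra), so any of them could come first.
Counting all ways to extend the partial order to a total order gives 6.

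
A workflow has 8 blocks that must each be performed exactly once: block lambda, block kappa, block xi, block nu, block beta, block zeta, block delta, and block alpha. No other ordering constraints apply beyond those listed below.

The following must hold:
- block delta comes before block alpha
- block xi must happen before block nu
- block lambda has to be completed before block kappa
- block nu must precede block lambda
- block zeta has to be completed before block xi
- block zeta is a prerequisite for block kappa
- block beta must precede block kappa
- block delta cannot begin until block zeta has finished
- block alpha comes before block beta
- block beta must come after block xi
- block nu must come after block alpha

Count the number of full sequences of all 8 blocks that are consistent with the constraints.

Only block zeta has no prerequisites, so it must go first.
Systematically extending each partial ordering one block at a time and counting, there are 9 complete orderings.

9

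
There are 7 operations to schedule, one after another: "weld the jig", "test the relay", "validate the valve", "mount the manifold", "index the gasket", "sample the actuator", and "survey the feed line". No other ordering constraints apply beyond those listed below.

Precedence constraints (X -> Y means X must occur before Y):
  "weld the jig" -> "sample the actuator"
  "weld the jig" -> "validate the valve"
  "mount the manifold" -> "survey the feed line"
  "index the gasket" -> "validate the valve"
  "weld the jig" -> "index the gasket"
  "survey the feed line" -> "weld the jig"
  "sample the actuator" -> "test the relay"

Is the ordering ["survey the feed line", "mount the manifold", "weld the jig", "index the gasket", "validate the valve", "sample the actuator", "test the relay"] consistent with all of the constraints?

Here "mount the manifold" comes after "survey the feed line".
Since "mount the manifold" is required before "survey the feed line", the ordering is invalid.

No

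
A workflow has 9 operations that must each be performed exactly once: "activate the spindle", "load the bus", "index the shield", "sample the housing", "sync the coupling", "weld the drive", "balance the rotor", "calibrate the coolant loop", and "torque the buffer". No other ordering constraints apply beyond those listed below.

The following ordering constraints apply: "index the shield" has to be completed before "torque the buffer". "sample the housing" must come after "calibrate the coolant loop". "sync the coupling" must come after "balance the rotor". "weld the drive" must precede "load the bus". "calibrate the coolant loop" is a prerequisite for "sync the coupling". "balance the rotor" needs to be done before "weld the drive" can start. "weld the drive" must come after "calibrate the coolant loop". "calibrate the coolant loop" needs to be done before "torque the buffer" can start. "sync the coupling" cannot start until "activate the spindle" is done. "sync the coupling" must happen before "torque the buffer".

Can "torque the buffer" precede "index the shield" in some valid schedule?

There is a dependency chain "index the shield" → "torque the buffer", so "torque the buffer" always comes after "index the shield".
Hence "torque the buffer" can never be scheduled before "index the shield".

No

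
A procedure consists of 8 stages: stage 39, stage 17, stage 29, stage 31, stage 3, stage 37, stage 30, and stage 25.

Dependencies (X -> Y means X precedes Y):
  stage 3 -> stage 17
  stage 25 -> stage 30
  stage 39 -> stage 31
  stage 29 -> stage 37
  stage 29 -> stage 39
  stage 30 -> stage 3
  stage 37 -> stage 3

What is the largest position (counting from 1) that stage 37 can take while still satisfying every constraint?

6

Following every chain forward from stage 37, the stages that must come later are stage 17, stage 3 — 2 of them.
With 2 mandatory successors out of 8 stages total, the latest slot for stage 37 is 8−2 = 6, and it's reachable by doing all non-successors before stage 37.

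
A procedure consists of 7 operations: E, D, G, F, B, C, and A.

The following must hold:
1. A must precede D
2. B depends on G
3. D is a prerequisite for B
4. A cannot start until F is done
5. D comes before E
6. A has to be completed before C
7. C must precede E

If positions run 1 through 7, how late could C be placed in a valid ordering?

6

The only operation forced after C (directly or by a chain) is E.
With 1 mandatory successor out of 7 operations total, the latest slot for C is 7−1 = 6, and it's reachable by doing all non-successors before C.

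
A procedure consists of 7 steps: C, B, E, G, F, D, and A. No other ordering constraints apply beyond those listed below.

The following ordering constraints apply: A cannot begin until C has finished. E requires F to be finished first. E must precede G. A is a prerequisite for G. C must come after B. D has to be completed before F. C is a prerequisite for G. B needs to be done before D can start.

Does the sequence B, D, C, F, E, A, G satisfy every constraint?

Yes

Checking each listed constraint against this order: for instance, C is in position 3 and G in position 7, so that constraint holds — and the remaining constraints check out the same way.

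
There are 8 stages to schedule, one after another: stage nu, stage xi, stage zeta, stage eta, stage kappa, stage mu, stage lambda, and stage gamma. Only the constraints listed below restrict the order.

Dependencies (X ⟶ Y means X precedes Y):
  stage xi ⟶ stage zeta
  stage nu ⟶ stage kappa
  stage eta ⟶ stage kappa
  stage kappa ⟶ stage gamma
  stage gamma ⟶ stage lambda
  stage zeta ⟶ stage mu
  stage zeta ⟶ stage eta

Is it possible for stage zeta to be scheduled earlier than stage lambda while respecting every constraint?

Every valid ordering already has stage zeta before stage lambda (the constraints require it), so in particular at least one does.

Yes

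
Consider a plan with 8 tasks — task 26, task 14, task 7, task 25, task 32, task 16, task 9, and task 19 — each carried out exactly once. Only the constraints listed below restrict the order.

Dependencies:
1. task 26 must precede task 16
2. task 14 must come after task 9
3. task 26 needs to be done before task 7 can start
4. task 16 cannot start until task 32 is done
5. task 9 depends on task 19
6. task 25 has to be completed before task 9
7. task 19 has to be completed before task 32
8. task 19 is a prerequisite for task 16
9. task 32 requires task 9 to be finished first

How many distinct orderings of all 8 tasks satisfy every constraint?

3 tasks have no prerequisites (task 26, task 25, task 19), so any of them could come first.
Enumerating by repeatedly choosing an available task (one whose prerequisites are all placed) gives 158 distinct complete orderings.

158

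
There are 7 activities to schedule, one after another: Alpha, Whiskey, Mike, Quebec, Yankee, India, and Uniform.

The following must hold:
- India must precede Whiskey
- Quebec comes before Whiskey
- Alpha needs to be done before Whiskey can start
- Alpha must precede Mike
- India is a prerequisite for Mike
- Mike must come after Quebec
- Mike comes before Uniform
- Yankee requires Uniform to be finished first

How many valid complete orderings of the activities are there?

24

3 activities have no prerequisites (Alpha, Quebec, India), so any of them could come first.
Counting all ways to extend the partial order to a total order gives 24.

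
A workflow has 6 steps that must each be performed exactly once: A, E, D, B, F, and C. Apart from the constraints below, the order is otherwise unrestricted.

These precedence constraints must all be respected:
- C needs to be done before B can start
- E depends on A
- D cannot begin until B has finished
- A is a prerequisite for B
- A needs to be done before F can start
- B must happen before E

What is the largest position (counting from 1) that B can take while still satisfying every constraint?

4

Every step that must follow B has to come after it. Tracing all chains starting from B, those steps are: E, D — 2 in total.
So at least 2 steps follow B, putting B no later than position 4. That position is achievable by scheduling everything else first.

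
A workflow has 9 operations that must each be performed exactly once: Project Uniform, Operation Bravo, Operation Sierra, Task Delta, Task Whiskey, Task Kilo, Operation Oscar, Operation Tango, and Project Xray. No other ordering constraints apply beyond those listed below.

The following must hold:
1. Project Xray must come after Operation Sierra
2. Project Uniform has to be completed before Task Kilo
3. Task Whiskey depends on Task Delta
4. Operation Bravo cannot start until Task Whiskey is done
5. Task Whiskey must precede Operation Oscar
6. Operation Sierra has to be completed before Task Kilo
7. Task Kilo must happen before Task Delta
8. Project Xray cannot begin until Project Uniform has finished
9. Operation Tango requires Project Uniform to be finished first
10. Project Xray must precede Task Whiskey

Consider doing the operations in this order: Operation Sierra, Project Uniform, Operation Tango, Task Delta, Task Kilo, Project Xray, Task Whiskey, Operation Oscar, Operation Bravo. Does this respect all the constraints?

In the proposed order, Task Delta appears before Task Kilo.
But one of the constraints requires Task Kilo before Task Delta, so this ordering violates it.

No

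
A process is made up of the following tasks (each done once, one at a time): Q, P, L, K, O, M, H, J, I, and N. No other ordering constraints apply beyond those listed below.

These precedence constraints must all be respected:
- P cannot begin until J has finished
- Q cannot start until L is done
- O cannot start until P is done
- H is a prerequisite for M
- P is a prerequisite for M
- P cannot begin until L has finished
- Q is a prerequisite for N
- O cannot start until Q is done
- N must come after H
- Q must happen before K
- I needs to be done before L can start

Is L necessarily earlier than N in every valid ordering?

There is a constraint chain L → Q → N.
So L must precede N in any valid ordering.

Yes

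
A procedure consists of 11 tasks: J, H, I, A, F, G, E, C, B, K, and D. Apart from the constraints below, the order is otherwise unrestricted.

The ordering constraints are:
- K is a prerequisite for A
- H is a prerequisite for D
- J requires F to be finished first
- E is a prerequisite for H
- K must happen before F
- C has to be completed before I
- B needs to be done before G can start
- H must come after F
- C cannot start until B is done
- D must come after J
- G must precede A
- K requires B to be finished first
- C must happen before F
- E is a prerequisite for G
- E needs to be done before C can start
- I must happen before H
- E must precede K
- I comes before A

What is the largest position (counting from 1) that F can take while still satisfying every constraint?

Following every chain forward from F, the tasks that must come later are J, H, D — 3 of them.
So at least 3 tasks follow F, putting F no later than position 8. That position is achievable by scheduling everything else first.

8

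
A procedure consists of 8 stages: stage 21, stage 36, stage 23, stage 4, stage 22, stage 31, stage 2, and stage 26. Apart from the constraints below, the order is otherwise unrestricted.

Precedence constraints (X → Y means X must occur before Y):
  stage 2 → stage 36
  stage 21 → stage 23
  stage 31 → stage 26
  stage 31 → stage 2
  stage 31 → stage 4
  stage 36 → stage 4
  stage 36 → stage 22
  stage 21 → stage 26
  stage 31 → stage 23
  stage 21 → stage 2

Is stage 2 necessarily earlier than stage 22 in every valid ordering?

Yes

There is a constraint chain stage 2 → stage 36 → stage 22.
That forces stage 2 before stage 22 in every valid schedule.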